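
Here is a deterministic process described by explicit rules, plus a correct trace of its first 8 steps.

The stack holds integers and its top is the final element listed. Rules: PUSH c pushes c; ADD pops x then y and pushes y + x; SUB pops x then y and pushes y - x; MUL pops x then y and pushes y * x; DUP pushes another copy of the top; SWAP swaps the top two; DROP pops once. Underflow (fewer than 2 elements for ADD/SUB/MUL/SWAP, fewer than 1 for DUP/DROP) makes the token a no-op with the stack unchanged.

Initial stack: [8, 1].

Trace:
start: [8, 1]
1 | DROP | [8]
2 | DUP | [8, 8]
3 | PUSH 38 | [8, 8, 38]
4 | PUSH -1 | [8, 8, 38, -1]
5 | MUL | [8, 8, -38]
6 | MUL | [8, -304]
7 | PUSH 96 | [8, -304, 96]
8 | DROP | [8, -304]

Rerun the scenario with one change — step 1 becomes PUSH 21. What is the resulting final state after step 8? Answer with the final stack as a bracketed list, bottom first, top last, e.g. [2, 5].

[8, 1, 21, -798]

(re-executing from step 1 with the substitution; state before step 1: [8, 1])
1 | PUSH 21 | [8, 1, 21]
2 | DUP | [8, 1, 21, 21]
3 | PUSH 38 | [8, 1, 21, 21, 38]
4 | PUSH -1 | [8, 1, 21, 21, 38, -1]
5 | MUL | [8, 1, 21, 21, -38]
6 | MUL | [8, 1, 21, -798]
7 | PUSH 96 | [8, 1, 21, -798, 96]
8 | DROP | [8, 1, 21, -798]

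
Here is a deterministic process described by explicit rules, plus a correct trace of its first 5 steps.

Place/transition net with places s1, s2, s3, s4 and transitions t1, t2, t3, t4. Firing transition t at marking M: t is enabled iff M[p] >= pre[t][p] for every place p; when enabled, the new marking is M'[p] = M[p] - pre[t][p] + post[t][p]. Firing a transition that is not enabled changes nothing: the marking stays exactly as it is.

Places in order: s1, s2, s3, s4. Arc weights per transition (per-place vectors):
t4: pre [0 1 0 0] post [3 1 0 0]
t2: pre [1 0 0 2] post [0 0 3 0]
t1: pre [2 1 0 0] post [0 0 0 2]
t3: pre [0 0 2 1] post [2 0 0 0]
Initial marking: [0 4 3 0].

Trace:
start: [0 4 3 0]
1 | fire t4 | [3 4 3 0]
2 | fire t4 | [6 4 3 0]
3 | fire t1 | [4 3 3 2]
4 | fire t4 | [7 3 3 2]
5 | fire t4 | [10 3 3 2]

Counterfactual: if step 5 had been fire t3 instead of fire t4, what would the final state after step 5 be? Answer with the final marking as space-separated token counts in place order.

9 3 1 1

(re-executing from step 5 with the substitution; state before step 5: [7 3 3 2])
5 | fire t3 | [9 3 1 1]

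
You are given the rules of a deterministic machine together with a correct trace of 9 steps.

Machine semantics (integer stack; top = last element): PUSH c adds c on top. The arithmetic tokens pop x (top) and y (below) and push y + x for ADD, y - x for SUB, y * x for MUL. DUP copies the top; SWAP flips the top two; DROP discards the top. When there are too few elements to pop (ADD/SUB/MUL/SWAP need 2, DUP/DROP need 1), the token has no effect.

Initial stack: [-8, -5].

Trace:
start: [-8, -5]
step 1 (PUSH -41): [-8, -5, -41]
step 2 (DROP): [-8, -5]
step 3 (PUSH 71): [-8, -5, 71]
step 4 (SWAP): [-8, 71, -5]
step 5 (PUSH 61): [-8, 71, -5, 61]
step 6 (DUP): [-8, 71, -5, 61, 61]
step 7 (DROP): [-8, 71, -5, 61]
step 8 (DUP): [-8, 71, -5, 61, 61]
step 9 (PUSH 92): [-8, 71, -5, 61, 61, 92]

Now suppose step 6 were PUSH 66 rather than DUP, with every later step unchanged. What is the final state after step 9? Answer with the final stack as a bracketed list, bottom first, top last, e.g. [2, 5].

[-8, 71, -5, 61, 61, 92]

(re-executing from step 6 with the substitution; state before step 6: [-8, 71, -5, 61])
step 6 (PUSH 66): [-8, 71, -5, 61, 66]
step 7 (DROP): [-8, 71, -5, 61]
step 8 (DUP): [-8, 71, -5, 61, 61]
step 9 (PUSH 92): [-8, 71, -5, 61, 61, 92]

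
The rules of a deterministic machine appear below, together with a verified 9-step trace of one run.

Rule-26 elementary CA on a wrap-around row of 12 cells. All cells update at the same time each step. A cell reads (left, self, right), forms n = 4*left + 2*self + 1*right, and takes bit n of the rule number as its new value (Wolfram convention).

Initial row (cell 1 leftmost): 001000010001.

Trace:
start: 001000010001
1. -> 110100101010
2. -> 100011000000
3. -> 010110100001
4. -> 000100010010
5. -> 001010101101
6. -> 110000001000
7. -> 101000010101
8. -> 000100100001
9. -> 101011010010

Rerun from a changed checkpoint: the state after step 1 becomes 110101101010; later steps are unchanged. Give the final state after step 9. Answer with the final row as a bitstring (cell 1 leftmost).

101011010110

state after step 1 := 110101101010
2. -> 100001000000
3. -> 010010100001
4. -> 001100010010
5. -> 011010101101
6. -> 010000001000
7. -> 101000010100
8. -> 000100100011
9. -> 101011010110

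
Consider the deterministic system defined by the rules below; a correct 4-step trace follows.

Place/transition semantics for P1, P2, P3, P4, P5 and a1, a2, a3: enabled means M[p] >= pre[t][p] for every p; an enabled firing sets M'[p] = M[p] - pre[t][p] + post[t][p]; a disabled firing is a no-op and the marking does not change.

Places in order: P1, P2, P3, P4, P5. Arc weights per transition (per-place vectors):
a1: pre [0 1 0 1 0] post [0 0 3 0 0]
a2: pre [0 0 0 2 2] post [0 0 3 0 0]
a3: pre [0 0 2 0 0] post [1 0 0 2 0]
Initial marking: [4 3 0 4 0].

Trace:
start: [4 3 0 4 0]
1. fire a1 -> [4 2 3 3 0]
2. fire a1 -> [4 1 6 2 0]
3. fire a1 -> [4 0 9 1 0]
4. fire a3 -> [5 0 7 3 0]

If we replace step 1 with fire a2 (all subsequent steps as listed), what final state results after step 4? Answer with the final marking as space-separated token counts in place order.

5 1 4 4 0

(re-executing from step 1 with the substitution; state before step 1: [4 3 0 4 0])
1. fire a2 -> [4 3 0 4 0]
2. fire a1 -> [4 2 3 3 0]
3. fire a1 -> [4 1 6 2 0]
4. fire a3 -> [5 1 4 4 0]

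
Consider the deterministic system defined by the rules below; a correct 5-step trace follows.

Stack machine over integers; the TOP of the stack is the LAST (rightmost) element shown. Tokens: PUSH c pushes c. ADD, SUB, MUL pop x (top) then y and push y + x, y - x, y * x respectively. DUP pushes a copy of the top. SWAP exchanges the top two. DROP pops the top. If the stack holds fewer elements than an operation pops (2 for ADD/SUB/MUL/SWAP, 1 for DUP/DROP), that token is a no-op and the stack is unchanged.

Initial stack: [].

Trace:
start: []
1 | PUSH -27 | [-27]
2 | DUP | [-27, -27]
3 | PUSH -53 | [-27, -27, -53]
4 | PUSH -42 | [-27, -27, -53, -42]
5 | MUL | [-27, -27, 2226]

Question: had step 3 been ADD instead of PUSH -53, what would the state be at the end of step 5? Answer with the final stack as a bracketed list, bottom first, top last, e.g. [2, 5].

(re-executing from step 3 with the substitution; state before step 3: [-27, -27])
3 | ADD | [-54]
4 | PUSH -42 | [-54, -42]
5 | MUL | [2268]

[2268]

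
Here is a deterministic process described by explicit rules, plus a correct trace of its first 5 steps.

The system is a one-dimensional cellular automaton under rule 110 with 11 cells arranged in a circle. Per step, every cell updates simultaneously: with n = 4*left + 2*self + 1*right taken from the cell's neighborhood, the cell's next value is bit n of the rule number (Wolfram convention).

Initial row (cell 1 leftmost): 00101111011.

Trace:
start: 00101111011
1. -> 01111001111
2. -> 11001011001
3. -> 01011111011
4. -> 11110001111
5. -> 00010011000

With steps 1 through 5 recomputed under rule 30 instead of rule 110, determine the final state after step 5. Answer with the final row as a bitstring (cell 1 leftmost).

(re-executing steps 1..5 under rule 30; state before step 1: 00101111011)
1. -> 11101000010
2. -> 10001100110
3. -> 11011011100
4. -> 10010010011
5. -> 01111111110

01111111110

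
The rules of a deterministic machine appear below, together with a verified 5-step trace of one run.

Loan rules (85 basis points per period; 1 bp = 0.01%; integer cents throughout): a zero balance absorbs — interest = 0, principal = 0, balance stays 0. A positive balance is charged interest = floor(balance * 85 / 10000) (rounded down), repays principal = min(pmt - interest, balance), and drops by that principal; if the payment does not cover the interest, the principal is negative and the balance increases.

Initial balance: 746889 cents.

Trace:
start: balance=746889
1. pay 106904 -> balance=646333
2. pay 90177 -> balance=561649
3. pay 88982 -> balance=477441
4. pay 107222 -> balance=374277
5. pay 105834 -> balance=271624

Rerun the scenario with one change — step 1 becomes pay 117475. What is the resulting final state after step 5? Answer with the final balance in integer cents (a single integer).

(re-executing from step 1 with the substitution; state before step 1: balance=746889)
1. pay 117475 -> balance=635762
2. pay 90177 -> balance=550988
3. pay 88982 -> balance=466689
4. pay 107222 -> balance=363433
5. pay 105834 -> balance=260688

260688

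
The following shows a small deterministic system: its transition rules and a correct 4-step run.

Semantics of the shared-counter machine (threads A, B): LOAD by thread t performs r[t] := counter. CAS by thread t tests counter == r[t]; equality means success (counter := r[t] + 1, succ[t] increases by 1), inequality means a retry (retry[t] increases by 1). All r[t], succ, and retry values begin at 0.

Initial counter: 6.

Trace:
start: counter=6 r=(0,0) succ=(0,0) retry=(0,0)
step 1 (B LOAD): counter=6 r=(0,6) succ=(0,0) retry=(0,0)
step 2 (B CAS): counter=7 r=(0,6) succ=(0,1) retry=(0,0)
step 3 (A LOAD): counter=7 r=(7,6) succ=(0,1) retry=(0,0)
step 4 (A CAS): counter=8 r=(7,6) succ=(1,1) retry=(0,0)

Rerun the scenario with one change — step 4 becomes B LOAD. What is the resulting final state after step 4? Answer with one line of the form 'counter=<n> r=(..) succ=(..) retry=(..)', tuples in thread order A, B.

counter=7 r=(7,7) succ=(0,1) retry=(0,0)

(re-executing from step 4 with the substitution; state before step 4: counter=7 r=(7,6) succ=(0,1) retry=(0,0))
step 4 (B LOAD): counter=7 r=(7,7) succ=(0,1) retry=(0,0)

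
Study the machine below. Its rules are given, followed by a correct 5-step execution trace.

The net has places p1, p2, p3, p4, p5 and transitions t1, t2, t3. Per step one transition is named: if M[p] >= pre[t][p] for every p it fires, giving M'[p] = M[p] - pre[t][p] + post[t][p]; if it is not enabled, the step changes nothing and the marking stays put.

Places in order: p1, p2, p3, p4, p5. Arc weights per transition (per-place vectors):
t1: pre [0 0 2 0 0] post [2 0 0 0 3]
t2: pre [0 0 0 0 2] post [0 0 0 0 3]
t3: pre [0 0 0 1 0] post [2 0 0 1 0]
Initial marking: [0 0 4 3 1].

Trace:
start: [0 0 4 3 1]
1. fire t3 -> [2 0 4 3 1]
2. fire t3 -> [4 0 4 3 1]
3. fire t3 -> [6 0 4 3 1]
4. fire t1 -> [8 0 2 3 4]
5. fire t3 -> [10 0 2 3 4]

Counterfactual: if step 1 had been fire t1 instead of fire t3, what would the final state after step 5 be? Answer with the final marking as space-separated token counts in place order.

(re-executing from step 1 with the substitution; state before step 1: [0 0 4 3 1])
1. fire t1 -> [2 0 2 3 4]
2. fire t3 -> [4 0 2 3 4]
3. fire t3 -> [6 0 2 3 4]
4. fire t1 -> [8 0 0 3 7]
5. fire t3 -> [10 0 0 3 7]

10 0 0 3 7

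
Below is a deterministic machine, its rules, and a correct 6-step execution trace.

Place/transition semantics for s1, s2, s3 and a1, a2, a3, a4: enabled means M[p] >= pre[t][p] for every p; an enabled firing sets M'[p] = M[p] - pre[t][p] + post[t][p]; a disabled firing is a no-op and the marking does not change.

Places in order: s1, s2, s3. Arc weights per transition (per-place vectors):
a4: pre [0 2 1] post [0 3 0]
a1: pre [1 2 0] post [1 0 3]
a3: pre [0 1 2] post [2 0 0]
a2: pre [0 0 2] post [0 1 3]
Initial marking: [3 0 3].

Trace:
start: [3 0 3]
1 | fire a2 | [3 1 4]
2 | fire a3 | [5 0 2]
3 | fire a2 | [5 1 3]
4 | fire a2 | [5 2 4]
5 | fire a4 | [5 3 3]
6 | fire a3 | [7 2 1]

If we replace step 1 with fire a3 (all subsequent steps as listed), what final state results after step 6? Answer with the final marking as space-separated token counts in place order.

5 2 2

(re-executing from step 1 with the substitution; state before step 1: [3 0 3])
1 | fire a3 | [3 0 3]
2 | fire a3 | [3 0 3]
3 | fire a2 | [3 1 4]
4 | fire a2 | [3 2 5]
5 | fire a4 | [3 3 4]
6 | fire a3 | [5 2 2]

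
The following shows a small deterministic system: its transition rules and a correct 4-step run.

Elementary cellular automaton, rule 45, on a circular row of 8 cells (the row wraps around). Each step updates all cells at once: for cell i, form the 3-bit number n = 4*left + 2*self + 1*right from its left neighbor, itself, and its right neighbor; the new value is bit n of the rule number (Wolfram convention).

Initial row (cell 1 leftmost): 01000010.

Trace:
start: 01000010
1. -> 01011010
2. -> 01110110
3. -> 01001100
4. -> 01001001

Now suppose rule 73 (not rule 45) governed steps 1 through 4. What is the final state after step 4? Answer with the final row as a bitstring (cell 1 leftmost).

00011000

(re-executing steps 1..4 under rule 73; state before step 1: 01000010)
1. -> 00011000
2. -> 11011011
3. -> 01011010
4. -> 00011000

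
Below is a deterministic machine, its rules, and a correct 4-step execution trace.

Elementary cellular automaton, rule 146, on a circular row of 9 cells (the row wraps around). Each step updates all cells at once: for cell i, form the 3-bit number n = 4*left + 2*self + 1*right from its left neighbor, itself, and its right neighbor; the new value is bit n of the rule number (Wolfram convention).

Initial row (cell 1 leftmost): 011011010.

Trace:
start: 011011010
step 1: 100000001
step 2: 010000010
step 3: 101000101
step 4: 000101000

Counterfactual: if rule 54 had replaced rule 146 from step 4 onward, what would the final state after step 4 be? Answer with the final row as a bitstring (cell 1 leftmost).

(re-executing step 4 under rule 54; state before step 4: 101000101)
step 4: 011101110

011101110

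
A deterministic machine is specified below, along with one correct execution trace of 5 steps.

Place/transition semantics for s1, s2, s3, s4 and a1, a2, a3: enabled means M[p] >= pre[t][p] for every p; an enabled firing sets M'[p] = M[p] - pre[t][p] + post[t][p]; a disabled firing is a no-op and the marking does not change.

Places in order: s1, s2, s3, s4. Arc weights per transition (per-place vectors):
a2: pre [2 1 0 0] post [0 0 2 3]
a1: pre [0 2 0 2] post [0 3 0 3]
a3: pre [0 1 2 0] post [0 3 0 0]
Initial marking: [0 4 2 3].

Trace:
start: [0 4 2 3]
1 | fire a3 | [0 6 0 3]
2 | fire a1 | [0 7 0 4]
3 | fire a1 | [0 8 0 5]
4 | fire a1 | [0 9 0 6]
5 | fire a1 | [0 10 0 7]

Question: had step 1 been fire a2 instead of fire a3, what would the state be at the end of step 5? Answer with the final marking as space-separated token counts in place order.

0 8 2 7

(re-executing from step 1 with the substitution; state before step 1: [0 4 2 3])
1 | fire a2 | [0 4 2 3]
2 | fire a1 | [0 5 2 4]
3 | fire a1 | [0 6 2 5]
4 | fire a1 | [0 7 2 6]
5 | fire a1 | [0 8 2 7]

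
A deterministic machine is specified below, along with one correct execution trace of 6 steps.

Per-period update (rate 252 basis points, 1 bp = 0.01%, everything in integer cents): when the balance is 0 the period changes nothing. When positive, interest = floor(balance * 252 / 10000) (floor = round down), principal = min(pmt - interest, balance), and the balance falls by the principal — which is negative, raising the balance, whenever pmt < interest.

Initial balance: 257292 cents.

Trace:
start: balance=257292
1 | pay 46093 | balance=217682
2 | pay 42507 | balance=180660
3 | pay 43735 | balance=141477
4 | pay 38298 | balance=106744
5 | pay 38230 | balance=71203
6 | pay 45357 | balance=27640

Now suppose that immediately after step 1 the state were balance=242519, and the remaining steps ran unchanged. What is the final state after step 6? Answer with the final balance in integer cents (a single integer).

55769

state after step 1 := balance=242519
2 | pay 42507 | balance=206123
3 | pay 43735 | balance=167582
4 | pay 38298 | balance=133507
5 | pay 38230 | balance=98641
6 | pay 45357 | balance=55769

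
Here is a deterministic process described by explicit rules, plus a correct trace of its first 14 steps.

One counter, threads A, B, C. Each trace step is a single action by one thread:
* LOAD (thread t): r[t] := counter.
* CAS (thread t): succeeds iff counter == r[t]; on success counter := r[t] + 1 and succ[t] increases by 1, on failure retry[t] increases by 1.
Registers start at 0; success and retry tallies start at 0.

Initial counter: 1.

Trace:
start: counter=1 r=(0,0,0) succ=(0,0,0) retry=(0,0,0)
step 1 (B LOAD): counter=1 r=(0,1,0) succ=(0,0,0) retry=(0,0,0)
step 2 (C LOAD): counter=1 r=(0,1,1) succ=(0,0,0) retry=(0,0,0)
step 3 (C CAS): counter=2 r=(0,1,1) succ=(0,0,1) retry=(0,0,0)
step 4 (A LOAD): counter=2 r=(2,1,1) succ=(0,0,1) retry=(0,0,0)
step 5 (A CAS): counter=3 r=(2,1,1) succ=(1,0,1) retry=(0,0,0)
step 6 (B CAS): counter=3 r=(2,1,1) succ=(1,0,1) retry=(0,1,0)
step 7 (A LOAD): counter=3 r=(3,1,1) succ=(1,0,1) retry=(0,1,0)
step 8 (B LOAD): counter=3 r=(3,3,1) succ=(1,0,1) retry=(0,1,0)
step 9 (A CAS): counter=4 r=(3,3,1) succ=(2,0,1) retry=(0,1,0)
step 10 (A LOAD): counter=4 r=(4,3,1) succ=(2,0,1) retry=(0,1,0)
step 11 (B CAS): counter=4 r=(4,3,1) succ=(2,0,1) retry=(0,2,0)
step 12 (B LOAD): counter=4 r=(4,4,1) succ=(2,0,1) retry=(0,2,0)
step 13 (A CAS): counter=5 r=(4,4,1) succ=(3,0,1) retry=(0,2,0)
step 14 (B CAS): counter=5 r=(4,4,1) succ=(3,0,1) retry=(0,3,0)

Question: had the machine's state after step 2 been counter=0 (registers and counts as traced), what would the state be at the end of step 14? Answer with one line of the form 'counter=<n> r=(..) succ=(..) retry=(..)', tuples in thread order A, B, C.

counter=4 r=(3,3,1) succ=(3,1,0) retry=(0,2,1)

state after step 2 := counter=0 r=(0,1,1) succ=(0,0,0) retry=(0,0,0)
step 3 (C CAS): counter=0 r=(0,1,1) succ=(0,0,0) retry=(0,0,1)
step 4 (A LOAD): counter=0 r=(0,1,1) succ=(0,0,0) retry=(0,0,1)
step 5 (A CAS): counter=1 r=(0,1,1) succ=(1,0,0) retry=(0,0,1)
step 6 (B CAS): counter=2 r=(0,1,1) succ=(1,1,0) retry=(0,0,1)
step 7 (A LOAD): counter=2 r=(2,1,1) succ=(1,1,0) retry=(0,0,1)
step 8 (B LOAD): counter=2 r=(2,2,1) succ=(1,1,0) retry=(0,0,1)
step 9 (A CAS): counter=3 r=(2,2,1) succ=(2,1,0) retry=(0,0,1)
step 10 (A LOAD): counter=3 r=(3,2,1) succ=(2,1,0) retry=(0,0,1)
step 11 (B CAS): counter=3 r=(3,2,1) succ=(2,1,0) retry=(0,1,1)
step 12 (B LOAD): counter=3 r=(3,3,1) succ=(2,1,0) retry=(0,1,1)
step 13 (A CAS): counter=4 r=(3,3,1) succ=(3,1,0) retry=(0,1,1)
step 14 (B CAS): counter=4 r=(3,3,1) succ=(3,1,0) retry=(0,2,1)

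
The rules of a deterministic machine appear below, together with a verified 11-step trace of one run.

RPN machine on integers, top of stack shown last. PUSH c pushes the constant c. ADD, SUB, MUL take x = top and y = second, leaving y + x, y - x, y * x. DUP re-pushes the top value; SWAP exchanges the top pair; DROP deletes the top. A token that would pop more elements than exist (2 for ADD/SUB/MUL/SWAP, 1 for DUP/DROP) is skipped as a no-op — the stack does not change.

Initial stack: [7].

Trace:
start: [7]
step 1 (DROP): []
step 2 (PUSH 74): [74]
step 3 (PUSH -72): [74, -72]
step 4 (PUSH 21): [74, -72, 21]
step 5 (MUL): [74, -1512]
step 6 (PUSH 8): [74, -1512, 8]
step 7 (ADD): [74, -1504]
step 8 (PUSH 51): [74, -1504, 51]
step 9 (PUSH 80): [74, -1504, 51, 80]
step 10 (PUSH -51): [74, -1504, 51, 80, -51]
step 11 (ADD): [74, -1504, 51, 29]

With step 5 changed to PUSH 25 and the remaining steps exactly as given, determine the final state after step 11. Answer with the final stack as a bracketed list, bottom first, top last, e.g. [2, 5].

(re-executing from step 5 with the substitution; state before step 5: [74, -72, 21])
step 5 (PUSH 25): [74, -72, 21, 25]
step 6 (PUSH 8): [74, -72, 21, 25, 8]
step 7 (ADD): [74, -72, 21, 33]
step 8 (PUSH 51): [74, -72, 21, 33, 51]
step 9 (PUSH 80): [74, -72, 21, 33, 51, 80]
step 10 (PUSH -51): [74, -72, 21, 33, 51, 80, -51]
step 11 (ADD): [74, -72, 21, 33, 51, 29]

[74, -72, 21, 33, 51, 29]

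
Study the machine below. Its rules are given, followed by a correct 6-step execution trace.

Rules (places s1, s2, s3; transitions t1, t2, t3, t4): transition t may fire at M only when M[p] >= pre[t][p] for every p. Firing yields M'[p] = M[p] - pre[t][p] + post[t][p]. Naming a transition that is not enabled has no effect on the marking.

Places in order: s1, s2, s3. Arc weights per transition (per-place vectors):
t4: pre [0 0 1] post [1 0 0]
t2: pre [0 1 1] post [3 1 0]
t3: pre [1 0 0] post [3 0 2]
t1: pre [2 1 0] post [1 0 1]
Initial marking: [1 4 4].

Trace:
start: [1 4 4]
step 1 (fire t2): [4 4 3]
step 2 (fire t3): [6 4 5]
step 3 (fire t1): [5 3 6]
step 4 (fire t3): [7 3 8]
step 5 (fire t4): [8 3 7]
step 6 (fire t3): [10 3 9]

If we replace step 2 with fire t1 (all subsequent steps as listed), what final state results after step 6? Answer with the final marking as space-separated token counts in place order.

(re-executing from step 2 with the substitution; state before step 2: [4 4 3])
step 2 (fire t1): [3 3 4]
step 3 (fire t1): [2 2 5]
step 4 (fire t3): [4 2 7]
step 5 (fire t4): [5 2 6]
step 6 (fire t3): [7 2 8]

7 2 8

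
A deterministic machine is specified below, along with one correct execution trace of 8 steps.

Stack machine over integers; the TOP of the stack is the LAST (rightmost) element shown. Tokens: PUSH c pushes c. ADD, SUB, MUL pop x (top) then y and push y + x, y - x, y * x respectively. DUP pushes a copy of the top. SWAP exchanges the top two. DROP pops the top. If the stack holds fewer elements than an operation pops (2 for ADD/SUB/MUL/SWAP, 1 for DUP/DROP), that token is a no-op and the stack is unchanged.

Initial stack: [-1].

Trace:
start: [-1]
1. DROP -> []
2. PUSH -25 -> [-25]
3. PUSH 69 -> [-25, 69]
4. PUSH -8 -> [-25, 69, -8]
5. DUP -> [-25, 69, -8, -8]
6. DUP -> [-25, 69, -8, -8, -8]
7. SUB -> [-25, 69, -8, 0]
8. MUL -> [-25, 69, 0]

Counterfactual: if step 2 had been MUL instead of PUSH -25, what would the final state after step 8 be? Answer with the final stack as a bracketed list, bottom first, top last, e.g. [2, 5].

[69, 0]

(re-executing from step 2 with the substitution; state before step 2: [])
2. MUL -> []
3. PUSH 69 -> [69]
4. PUSH -8 -> [69, -8]
5. DUP -> [69, -8, -8]
6. DUP -> [69, -8, -8, -8]
7. SUB -> [69, -8, 0]
8. MUL -> [69, 0]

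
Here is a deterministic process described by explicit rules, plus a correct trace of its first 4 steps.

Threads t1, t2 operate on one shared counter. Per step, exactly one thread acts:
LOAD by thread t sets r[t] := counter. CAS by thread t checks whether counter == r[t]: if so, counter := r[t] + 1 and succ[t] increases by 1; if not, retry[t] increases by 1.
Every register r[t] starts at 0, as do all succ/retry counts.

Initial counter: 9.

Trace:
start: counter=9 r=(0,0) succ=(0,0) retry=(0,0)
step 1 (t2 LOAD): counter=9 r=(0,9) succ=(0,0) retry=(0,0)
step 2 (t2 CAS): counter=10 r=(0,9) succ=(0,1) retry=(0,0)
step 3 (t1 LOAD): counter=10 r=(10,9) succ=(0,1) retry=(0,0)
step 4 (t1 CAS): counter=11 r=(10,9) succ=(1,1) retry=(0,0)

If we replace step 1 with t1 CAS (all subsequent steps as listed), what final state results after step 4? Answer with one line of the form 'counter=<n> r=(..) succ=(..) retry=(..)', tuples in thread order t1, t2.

counter=10 r=(9,0) succ=(1,0) retry=(1,1)

(re-executing from step 1 with the substitution; state before step 1: counter=9 r=(0,0) succ=(0,0) retry=(0,0))
step 1 (t1 CAS): counter=9 r=(0,0) succ=(0,0) retry=(1,0)
step 2 (t2 CAS): counter=9 r=(0,0) succ=(0,0) retry=(1,1)
step 3 (t1 LOAD): counter=9 r=(9,0) succ=(0,0) retry=(1,1)
step 4 (t1 CAS): counter=10 r=(9,0) succ=(1,0) retry=(1,1)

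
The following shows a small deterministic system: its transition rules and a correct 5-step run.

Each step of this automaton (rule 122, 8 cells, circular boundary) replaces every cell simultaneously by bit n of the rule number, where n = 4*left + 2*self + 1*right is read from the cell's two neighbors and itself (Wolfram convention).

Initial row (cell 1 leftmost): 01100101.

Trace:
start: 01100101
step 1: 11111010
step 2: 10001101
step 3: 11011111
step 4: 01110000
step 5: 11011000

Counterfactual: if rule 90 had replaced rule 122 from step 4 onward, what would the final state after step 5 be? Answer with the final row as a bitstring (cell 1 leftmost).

10001000

(re-executing steps 4..5 under rule 90; state before step 4: 11011111)
step 4: 01010000
step 5: 10001000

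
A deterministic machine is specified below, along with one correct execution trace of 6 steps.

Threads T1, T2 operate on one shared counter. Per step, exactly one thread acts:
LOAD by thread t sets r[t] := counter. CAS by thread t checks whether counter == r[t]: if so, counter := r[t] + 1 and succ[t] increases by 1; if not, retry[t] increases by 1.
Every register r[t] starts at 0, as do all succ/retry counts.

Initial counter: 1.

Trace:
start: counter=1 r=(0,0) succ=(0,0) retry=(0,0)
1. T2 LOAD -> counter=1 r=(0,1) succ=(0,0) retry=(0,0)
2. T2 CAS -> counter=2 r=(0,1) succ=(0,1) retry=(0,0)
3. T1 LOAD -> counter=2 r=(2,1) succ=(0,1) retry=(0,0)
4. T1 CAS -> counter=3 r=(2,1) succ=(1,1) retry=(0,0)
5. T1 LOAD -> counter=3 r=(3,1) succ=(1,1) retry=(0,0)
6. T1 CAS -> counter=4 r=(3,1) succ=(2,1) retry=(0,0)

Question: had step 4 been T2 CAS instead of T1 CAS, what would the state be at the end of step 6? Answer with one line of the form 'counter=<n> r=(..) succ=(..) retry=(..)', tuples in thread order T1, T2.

(re-executing from step 4 with the substitution; state before step 4: counter=2 r=(2,1) succ=(0,1) retry=(0,0))
4. T2 CAS -> counter=2 r=(2,1) succ=(0,1) retry=(0,1)
5. T1 LOAD -> counter=2 r=(2,1) succ=(0,1) retry=(0,1)
6. T1 CAS -> counter=3 r=(2,1) succ=(1,1) retry=(0,1)

counter=3 r=(2,1) succ=(1,1) retry=(0,1)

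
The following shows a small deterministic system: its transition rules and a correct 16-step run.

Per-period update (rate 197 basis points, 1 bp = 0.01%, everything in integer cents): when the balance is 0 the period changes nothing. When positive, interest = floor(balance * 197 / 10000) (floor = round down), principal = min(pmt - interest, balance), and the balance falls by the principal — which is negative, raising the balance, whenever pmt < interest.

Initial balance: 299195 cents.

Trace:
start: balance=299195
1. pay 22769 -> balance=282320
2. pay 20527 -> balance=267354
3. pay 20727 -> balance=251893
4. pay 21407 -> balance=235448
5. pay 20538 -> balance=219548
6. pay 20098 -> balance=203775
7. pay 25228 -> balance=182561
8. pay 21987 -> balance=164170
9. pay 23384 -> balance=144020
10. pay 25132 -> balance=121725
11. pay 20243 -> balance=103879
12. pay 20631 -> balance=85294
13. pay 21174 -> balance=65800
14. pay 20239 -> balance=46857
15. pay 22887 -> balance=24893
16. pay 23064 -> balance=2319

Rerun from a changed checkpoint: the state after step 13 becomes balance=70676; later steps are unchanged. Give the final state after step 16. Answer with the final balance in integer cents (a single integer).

state after step 13 := balance=70676
14. pay 20239 -> balance=51829
15. pay 22887 -> balance=29963
16. pay 23064 -> balance=7489

7489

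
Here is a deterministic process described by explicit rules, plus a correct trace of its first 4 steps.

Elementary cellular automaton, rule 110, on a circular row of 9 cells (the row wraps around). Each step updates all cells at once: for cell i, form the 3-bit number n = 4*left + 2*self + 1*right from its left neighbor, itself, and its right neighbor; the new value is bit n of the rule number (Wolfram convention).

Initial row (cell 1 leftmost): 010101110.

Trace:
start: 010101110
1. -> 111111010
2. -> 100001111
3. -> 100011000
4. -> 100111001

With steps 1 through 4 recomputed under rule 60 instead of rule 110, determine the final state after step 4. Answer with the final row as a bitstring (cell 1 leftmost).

101100100

(re-executing steps 1..4 under rule 60; state before step 1: 010101110)
1. -> 011111001
2. -> 110000101
3. -> 001000111
4. -> 101100100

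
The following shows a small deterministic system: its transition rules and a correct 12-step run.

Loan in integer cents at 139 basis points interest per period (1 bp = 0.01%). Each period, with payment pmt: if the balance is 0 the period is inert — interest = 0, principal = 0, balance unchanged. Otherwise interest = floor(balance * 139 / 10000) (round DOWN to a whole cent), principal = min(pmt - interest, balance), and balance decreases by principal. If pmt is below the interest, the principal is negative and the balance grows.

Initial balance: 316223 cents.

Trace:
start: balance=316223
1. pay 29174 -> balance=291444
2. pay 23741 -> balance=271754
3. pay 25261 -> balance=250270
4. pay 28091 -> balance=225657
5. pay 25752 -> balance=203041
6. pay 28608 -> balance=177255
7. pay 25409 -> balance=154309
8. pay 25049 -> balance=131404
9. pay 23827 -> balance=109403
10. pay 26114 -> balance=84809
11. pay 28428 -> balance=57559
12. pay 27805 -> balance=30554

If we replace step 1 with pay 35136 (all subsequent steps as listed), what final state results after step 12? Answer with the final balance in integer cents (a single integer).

23616

(re-executing from step 1 with the substitution; state before step 1: balance=316223)
1. pay 35136 -> balance=285482
2. pay 23741 -> balance=265709
3. pay 25261 -> balance=244141
4. pay 28091 -> balance=219443
5. pay 25752 -> balance=196741
6. pay 28608 -> balance=170867
7. pay 25409 -> balance=147833
8. pay 25049 -> balance=124838
9. pay 23827 -> balance=102746
10. pay 26114 -> balance=78060
11. pay 28428 -> balance=50717
12. pay 27805 -> balance=23616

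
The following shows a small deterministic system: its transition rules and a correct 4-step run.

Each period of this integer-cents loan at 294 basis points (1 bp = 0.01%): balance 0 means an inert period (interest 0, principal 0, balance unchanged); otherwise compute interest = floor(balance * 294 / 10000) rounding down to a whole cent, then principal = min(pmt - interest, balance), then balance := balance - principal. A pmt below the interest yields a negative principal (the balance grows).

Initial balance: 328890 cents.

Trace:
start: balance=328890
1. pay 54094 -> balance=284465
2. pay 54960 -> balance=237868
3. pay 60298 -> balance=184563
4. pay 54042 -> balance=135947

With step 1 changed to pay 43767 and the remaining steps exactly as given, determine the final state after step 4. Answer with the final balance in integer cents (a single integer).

(re-executing from step 1 with the substitution; state before step 1: balance=328890)
1. pay 43767 -> balance=294792
2. pay 54960 -> balance=248498
3. pay 60298 -> balance=195505
4. pay 54042 -> balance=147210

147210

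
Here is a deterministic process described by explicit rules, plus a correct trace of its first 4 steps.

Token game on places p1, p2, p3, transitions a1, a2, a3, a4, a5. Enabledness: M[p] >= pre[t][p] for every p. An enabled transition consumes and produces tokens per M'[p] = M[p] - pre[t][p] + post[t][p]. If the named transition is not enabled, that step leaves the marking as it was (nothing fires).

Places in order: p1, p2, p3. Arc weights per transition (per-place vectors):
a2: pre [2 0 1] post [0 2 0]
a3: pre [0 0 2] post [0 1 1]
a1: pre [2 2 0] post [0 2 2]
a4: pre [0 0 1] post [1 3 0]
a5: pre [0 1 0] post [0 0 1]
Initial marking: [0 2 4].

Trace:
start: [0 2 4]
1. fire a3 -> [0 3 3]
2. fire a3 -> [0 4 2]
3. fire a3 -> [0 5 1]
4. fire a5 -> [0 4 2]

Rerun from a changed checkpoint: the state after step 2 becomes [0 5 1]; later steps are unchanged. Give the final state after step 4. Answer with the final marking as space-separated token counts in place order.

0 4 2

state after step 2 := [0 5 1]
3. fire a3 -> [0 5 1]
4. fire a5 -> [0 4 2]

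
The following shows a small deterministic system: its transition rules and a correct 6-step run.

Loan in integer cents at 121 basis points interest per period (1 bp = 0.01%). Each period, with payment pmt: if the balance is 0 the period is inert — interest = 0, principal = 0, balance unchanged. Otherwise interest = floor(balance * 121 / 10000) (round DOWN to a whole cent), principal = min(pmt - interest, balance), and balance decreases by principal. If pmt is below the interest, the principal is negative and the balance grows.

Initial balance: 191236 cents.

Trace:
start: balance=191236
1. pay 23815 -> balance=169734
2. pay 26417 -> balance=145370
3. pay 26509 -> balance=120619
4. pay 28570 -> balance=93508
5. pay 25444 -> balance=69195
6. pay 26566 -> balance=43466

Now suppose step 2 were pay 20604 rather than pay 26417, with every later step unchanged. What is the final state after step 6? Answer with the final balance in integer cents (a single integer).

49566

(re-executing from step 2 with the substitution; state before step 2: balance=169734)
2. pay 20604 -> balance=151183
3. pay 26509 -> balance=126503
4. pay 28570 -> balance=99463
5. pay 25444 -> balance=75222
6. pay 26566 -> balance=49566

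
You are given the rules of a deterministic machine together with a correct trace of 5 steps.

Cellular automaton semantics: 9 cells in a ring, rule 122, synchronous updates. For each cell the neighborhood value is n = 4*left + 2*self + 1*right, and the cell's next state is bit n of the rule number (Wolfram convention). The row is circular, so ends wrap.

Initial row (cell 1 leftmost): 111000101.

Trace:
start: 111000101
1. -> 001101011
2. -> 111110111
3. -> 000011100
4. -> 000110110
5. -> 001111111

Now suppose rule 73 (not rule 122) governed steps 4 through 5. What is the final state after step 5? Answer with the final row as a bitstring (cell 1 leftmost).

(re-executing steps 4..5 under rule 73; state before step 4: 000011100)
4. -> 111010101
5. -> 001000001

001000001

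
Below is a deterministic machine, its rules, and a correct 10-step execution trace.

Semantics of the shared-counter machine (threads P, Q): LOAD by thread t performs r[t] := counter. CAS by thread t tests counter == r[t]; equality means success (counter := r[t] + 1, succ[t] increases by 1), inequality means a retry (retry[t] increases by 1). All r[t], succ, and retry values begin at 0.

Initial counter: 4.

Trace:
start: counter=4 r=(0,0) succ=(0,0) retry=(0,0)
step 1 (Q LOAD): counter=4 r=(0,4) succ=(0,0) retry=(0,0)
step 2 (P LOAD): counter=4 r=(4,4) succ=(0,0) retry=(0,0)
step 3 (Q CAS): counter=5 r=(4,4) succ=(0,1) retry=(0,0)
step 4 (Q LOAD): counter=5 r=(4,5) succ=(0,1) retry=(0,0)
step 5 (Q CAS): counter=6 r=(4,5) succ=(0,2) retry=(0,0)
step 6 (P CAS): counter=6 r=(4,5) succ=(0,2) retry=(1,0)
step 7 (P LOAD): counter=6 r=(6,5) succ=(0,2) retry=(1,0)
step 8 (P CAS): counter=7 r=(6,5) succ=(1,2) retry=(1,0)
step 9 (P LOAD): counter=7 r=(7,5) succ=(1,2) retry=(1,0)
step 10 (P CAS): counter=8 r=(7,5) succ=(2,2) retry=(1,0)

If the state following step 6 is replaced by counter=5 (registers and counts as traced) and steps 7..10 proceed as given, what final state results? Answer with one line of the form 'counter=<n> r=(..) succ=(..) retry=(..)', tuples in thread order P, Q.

counter=7 r=(6,5) succ=(2,2) retry=(1,0)

state after step 6 := counter=5 r=(4,5) succ=(0,2) retry=(1,0)
step 7 (P LOAD): counter=5 r=(5,5) succ=(0,2) retry=(1,0)
step 8 (P CAS): counter=6 r=(5,5) succ=(1,2) retry=(1,0)
step 9 (P LOAD): counter=6 r=(6,5) succ=(1,2) retry=(1,0)
step 10 (P CAS): counter=7 r=(6,5) succ=(2,2) retry=(1,0)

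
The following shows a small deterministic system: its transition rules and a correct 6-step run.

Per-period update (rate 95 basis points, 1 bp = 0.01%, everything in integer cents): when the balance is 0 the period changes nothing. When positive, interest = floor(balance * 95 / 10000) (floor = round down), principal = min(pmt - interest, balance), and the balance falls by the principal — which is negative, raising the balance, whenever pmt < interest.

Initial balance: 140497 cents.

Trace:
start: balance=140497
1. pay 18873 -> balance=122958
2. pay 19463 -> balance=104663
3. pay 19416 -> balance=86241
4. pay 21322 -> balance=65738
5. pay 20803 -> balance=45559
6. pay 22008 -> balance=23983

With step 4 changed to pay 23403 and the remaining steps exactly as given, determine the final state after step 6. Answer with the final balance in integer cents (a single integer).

21862

(re-executing from step 4 with the substitution; state before step 4: balance=86241)
4. pay 23403 -> balance=63657
5. pay 20803 -> balance=43458
6. pay 22008 -> balance=21862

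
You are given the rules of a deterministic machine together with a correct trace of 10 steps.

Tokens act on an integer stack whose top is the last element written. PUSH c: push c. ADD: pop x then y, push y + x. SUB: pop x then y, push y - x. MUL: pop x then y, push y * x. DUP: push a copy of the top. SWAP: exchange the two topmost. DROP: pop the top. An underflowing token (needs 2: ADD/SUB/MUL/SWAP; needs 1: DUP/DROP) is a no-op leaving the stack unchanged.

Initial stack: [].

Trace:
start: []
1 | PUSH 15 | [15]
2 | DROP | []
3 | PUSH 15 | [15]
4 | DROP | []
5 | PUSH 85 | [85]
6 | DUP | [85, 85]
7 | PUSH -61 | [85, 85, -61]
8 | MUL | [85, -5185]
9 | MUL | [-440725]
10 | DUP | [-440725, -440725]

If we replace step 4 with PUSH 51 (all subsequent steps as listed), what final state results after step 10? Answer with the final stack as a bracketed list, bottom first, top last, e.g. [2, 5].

(re-executing from step 4 with the substitution; state before step 4: [15])
4 | PUSH 51 | [15, 51]
5 | PUSH 85 | [15, 51, 85]
6 | DUP | [15, 51, 85, 85]
7 | PUSH -61 | [15, 51, 85, 85, -61]
8 | MUL | [15, 51, 85, -5185]
9 | MUL | [15, 51, -440725]
10 | DUP | [15, 51, -440725, -440725]

[15, 51, -440725, -440725]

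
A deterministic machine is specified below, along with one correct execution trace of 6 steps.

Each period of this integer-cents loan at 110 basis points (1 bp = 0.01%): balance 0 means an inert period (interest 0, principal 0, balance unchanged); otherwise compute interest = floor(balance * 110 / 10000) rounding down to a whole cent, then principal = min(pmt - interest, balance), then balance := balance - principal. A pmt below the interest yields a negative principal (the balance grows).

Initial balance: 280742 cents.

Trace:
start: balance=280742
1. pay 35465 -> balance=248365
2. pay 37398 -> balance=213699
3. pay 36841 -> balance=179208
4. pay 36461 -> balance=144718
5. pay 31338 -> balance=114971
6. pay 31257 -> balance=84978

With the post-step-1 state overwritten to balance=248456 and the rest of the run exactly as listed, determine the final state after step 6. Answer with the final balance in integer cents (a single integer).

state after step 1 := balance=248456
2. pay 37398 -> balance=213791
3. pay 36841 -> balance=179301
4. pay 36461 -> balance=144812
5. pay 31338 -> balance=115066
6. pay 31257 -> balance=85074

85074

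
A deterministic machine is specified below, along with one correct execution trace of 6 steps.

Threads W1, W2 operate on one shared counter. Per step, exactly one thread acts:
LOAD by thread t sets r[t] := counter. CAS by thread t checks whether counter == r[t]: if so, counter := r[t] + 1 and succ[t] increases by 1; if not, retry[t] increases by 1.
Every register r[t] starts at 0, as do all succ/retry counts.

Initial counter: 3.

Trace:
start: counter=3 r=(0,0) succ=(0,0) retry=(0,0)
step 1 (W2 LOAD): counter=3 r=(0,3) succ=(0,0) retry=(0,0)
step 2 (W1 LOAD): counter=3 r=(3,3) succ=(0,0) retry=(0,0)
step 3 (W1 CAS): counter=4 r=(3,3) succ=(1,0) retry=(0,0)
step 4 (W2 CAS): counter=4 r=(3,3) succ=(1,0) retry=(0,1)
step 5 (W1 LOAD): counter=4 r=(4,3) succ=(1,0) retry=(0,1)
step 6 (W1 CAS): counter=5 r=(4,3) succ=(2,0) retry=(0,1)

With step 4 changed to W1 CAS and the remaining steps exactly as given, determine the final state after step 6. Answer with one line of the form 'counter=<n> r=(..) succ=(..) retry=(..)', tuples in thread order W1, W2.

counter=5 r=(4,3) succ=(2,0) retry=(1,0)

(re-executing from step 4 with the substitution; state before step 4: counter=4 r=(3,3) succ=(1,0) retry=(0,0))
step 4 (W1 CAS): counter=4 r=(3,3) succ=(1,0) retry=(1,0)
step 5 (W1 LOAD): counter=4 r=(4,3) succ=(1,0) retry=(1,0)
step 6 (W1 CAS): counter=5 r=(4,3) succ=(2,0) retry=(1,0)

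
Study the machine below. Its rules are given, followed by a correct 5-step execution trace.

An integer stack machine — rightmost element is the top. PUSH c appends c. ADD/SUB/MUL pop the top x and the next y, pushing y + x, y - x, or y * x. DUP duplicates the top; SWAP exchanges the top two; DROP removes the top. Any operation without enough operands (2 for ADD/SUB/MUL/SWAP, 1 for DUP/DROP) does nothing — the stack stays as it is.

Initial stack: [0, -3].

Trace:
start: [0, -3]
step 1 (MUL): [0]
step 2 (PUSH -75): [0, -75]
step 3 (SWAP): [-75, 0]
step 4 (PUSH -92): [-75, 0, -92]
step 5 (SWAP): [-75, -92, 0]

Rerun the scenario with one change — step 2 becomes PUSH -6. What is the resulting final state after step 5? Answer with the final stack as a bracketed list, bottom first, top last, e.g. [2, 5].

(re-executing from step 2 with the substitution; state before step 2: [0])
step 2 (PUSH -6): [0, -6]
step 3 (SWAP): [-6, 0]
step 4 (PUSH -92): [-6, 0, -92]
step 5 (SWAP): [-6, -92, 0]

[-6, -92, 0]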